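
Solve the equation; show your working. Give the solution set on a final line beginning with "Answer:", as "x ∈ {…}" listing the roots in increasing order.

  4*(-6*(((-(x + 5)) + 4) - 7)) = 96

Step 1. [4*(-6*(((-(x + 5)) + 4) - 7)) = 96] LHS = 4·(…); ÷4 both sides. So div: -6*(((-(x + 5)) + 4) - 7) = 24.
Step 2. [-6*(((-(x + 5)) + 4) - 7) = 24] LHS = -6·(…); ÷-6 both sides ⇒ div: ((-(x + 5)) + 4) - 7 = -4.
Step 3. [((-(x + 5)) + 4) - 7 = -4] the outer -7 inverts by adding 7 ⇒ sub: (-(x + 5)) + 4 = 3.
Step 4. [(-(x + 5)) + 4 = 3] the outer +4 inverts by subtracting 4 ⇒ sub: -(x + 5) = -1.
Step 5. [-(x + 5) = -1] LHS negated; negate both sides ⇒ neg: x + 5 = 1.
Step 6. [x + 5 = 1] peel the +5: subtract 5 from each side. So sub: x = -4.

Answer: x ∈ {-4}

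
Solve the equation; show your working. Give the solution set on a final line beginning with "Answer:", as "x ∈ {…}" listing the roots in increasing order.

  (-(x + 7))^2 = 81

Step 1. [(-(x + 7))^2 = 81] 81 ≥ 0, LHS is (·)² — take ±√, so sqrt: -(x + 7) = 9 or -9.
Step 2. [-(x + 7) = 9 or -9] flip signs both sides. So neg: x + 7 = -9 or 9.
Step 3. [x + 7 = -9 or 9] subtract 7: x sits inside (… + 7) ⇒ sub: x = -16 or 2.

Answer: x ∈ {-16, 2}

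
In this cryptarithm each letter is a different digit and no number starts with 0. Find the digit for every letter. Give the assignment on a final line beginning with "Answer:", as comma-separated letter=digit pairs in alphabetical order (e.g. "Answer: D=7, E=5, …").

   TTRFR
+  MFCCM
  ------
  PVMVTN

Step 1. [col 1: R + M ≡ N (mod 10)] several values work for N in column 1 (R + M ≡ N (mod 10), carry-in 0); try N=6, so N=6.
Step 2. [col 1: R + M ≡ N (mod 10)] R=2 is one option consistent with column 1 (R + M ≡ N (mod 10), carry-in 0) — take it ⇒ R=2.
Step 3. [P] the sum has 6 digits but both addends have 5; that extra leading digit P is the final carry, namely 1, so P=1.
Step 4. [col 1: R + M ≡ N (mod 10)] from column 1 (R=2, N=6, carry-in 0, digits 1,2,6 already taken and all letters distinct): M must equal 4, so M=4.
Step 5. [col 2: F + C ≡ T (mod 10)] T=5 is one option consistent with column 2 (F + C ≡ T (mod 10), carry-in 0) — take it ⇒ T=5.
Step 6. [col 2: F + C ≡ T (mod 10)] column 2 (F + C ≡ T (mod 10), carry-in 0) doesn't pin C yet; pick C=7 and continue, so C=7.
Step 7. [col 2: F + C ≡ T (mod 10)] column 2 reads F+C+carry(0)=T with C=7, T=5; with digits 1,2,4,5,6,7 already taken and all letters distinct, the only value for F is 8. So F=8.
Step 8. [col 3: R + C ≡ V (mod 10)] in column 3 we have R+C≡V with carry-in 1; given R=2, C=7 and digits 1,2,4,5,6,7,8 already taken and all letters distinct, that pins V to 0. So V=0.

Answer: C=7, F=8, M=4, N=6, P=1, R=2, T=5, V=0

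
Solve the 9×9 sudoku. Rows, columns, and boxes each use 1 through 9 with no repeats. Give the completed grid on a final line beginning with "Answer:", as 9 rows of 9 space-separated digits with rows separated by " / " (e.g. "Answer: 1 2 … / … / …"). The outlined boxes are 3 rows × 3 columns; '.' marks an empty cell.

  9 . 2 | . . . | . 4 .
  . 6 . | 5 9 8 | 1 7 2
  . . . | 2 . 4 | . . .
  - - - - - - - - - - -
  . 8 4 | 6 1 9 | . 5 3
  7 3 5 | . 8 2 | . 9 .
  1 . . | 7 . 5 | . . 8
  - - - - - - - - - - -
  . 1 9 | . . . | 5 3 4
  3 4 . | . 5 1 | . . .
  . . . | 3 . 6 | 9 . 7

Step 1. [r8c9∈{6}] r8c9's peers cover all but 6 ⇒ r8c9=6.
Step 2. [r1c7∈{3,6,8}] r1c7 is the only open cell in row 1 admitting 8 ⇒ r1c7=8.
Step 3. [r9c3∈{8}] r9c3 is down to just 8 ⇒ r9c3=8.
Step 4. [r4c1∈{2}] only 2 remains possible at r4c1, so r4c1=2.
Step 5. [r5c7∈{4,6}] in row 5, 6 fits only at r5c7, so r5c7=6.
Step 6. [r1c6∈{3,7}] in col 6, 3 fits only at r1c6 ⇒ r1c6=3.
Step 7. [r6c8∈{2}] nothing but 2 survives at r6c8, so r6c8=2.
Step 8. [r9c1∈{5}] r9c1 is down to just 5. So r9c1=5.
Step 9. [r9c5∈{2,4}] 4 has one home in row 9: r9c5. So r9c5=4.
Step 10. [r1c9∈{5}] r1c9 is down to just 5. So r1c9=5.
Step 11. [r1c2∈{7}] only 7 remains possible at r1c2, so r1c2=7.
Step 12. [r3c5∈{6,7}] across row 3, 7 lands solely at r3c5 ⇒ r3c5=7.
Step 13. [r8c8∈{8}] only 8 remains possible at r8c8. So r8c8=8.
Step 14. [r3c3∈{1,3}] across row 3, 1 lands solely at r3c3, so r3c3=1.
Step 15. [r7c1∈{6}] nothing but 6 survives at r7c1. So r7c1=6.
Step 16. [r3c8∈{6}] only 6 remains possible at r3c8. So r3c8=6.
Step 17. [r1c5∈{6}] r1c5's peers cover all but 6 ⇒ r1c5=6.
Step 18. [r8c4∈{9}] r8c4's peers cover all but 9, so r8c4=9.
Step 19. [r3c1∈{8}] r3c1's peers cover all but 8, so r3c1=8.
Step 20. [r6c3∈{6}] r6c3 has the single candidate 6, so r6c3=6.
Step 21. [r6c2∈{9}] r6c2 has the single candidate 9, so r6c2=9.
Step 22. [r1c4∈{1}] only 1 remains possible at r1c4. So r1c4=1.
Step 23. [r7c4∈{8}] only 8 remains possible at r7c4, so r7c4=8.
Step 24. [r5c9∈{1}] nothing but 1 survives at r5c9, so r5c9=1.
Step 25. [r5c4∈{4}] r5c4 has the single candidate 4 ⇒ r5c4=4.
Step 26. [r3c2∈{5}] r3c2 is down to just 5. So r3c2=5.
Step 27. [r6c7∈{4}] r6c7's peers cover all but 4. So r6c7=4.
Step 28. [r2c3∈{3}] nothing but 3 survives at r2c3 ⇒ r2c3=3.
Step 29. [r6c5∈{3}] only 3 remains possible at r6c5 ⇒ r6c5=3.
Step 30. [r8c7∈{2}] only 2 remains possible at r8c7. So r8c7=2.
Step 31. [r3c9∈{9}] nothing but 9 survives at r3c9, so r3c9=9.
Step 32. [r9c2∈{2}] nothing but 2 survives at r9c2, so r9c2=2.
Step 33. [r9c8∈{1}] r9c8's peers cover all but 1. So r9c8=1.
Step 34. [r7c5∈{2}] r7c5's peers cover all but 2. So r7c5=2.
Step 35. [r8c3∈{7}] nothing but 7 survives at r8c3, so r8c3=7.
Step 36. [r2c1∈{4}] nothing but 4 survives at r2c1 ⇒ r2c1=4.
Step 37. [r4c7∈{7}] only 7 remains possible at r4c7. So r4c7=7.
Step 38. [r3c7∈{3}] nothing but 3 survives at r3c7, so r3c7=3.
Step 39. [r7c6∈{7}] r7c6's peers cover all but 7. So r7c6=7.

Answer: 9 7 2 1 6 3 8 4 5 / 4 6 3 5 9 8 1 7 2 / 8 5 1 2 7 4 3 6 9 / 2 8 4 6 1 9 7 5 3 / 7 3 5 4 8 2 6 9 1 / 1 9 6 7 3 5 4 2 8 / 6 1 9 8 2 7 5 3 4 / 3 4 7 9 5 1 2 8 6 / 5 2 8 3 4 6 9 1 7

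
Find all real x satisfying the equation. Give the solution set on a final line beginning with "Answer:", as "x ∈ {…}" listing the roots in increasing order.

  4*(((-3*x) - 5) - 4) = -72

Step 1. [4*(((-3*x) - 5) - 4) = -72] divide by the outer 4 ⇒ div: ((-3*x) - 5) - 4 = -18.
Step 2. [((-3*x) - 5) - 4 = -18] add 4: x sits inside (… - 4) ⇒ sub: (-3*x) - 5 = -14.
Step 3. [(-3*x) - 5 = -14] peel the -5: add 5 from each side, so sub: -3*x = -9.
Step 4. [-3*x = -9] divide by the outer -3, so div: x = 3.

Answer: x ∈ {3}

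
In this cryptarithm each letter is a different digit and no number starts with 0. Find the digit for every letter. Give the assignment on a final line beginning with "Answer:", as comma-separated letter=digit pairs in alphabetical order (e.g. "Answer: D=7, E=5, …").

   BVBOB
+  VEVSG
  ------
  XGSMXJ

Step 1. [col 1: B + G ≡ J (mod 10)] G=4 is one option consistent with column 1 (B + G ≡ J (mod 10), carry-in 0) — take it. So G=4.
Step 2. [col 1: B + G ≡ J (mod 10)] B=8 is one option consistent with column 1 (B + G ≡ J (mod 10), carry-in 0) — take it. So B=8.
Step 3. [col 1: B + G ≡ J (mod 10)] column 1 reads B+G+carry(0)=J with B=8, G=4; with digits 4,8 already taken and all letters distinct, the only value for J is 2 ⇒ J=2.
Step 4. [col 2: O + S ≡ X (mod 10)] column 2 (O + S ≡ X (mod 10), carry-in 1) doesn't pin S yet; pick S=7 and continue. So S=7.
Step 5. [col 2: O + S ≡ X (mod 10)] no forcing yet in column 2 (carry-in 1); X=1 is free and consistent — try it, so X=1.
Step 6. [col 2: O + S ≡ X (mod 10)] column 2 reads O+S+carry(1)=X with S=7, X=1; with digits 1,2,4,7,8 already taken and all letters distinct, the only value for O is 3 ⇒ O=3.
Step 7. [col 3: B + V ≡ M (mod 10)] no forcing yet in column 3 (carry-in 1); V=6 is free and consistent — try it. So V=6.
Step 8. [col 3: B + V ≡ M (mod 10)] in column 3 we have B+V≡M with carry-in 1; given B=8, V=6 and digits 1,2,3,4,6,7,8 already taken and all letters distinct, that pins M to 5 ⇒ M=5.
Step 9. [col 4: V + E ≡ S (mod 10)] from column 4 (V=6, S=7, carry-in 1, digits 1,2,3,4,5,6,7,8 already taken and all letters distinct): E must equal 0, so E=0.

Answer: B=8, E=0, G=4, J=2, M=5, O=3, S=7, V=6, X=1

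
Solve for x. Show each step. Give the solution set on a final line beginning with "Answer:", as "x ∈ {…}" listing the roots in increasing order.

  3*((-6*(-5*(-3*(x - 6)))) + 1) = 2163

Step 1. [3*((-6*(-5*(-3*(x - 6)))) + 1) = 2163] leading coefficient 3: divide by 3 ⇒ div: (-6*(-5*(-3*(x - 6)))) + 1 = 721.
Step 2. [(-6*(-5*(-3*(x - 6)))) + 1 = 721] 1 comes off first (subtract 1) ⇒ sub: -6*(-5*(-3*(x - 6))) = 720.
Step 3. [-6*(-5*(-3*(x - 6))) = 720] -6·(inner) — divide through by -6, so div: -5*(-3*(x - 6)) = -120.
Step 4. [-5*(-3*(x - 6)) = -120] LHS = -5·(…); ÷-5 both sides. So div: -3*(x - 6) = 24.
Step 5. [-3*(x - 6) = 24] leading coefficient -3: divide by -3, so div: x - 6 = -8.
Step 6. [x - 6 = -8] peel the -6: add 6 from each side. So sub: x = -2.

Answer: x ∈ {-2}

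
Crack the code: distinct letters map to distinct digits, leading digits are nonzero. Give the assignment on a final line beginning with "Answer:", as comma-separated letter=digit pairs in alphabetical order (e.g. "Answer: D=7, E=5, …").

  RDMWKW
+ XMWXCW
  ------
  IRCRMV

Step 1. [col 1: W + W ≡ V (mod 10)] W=2 is one option consistent with column 1 (W + W ≡ V (mod 10), carry-in 0) — take it. So W=2.
Step 2. [col 1: W + W ≡ V (mod 10)] column 1 reads W+W+carry(0)=V with W=2; with digits 2 already taken and all letters distinct, the only value for V is 4, so V=4.
Step 3. [col 2: K + C ≡ M (mod 10)] no forcing yet in column 2 (carry-in 0); C=7 is free and consistent — try it, so C=7.
Step 4. [col 2: K + C ≡ M (mod 10)] several values work for M in column 2 (K + C ≡ M (mod 10), carry-in 0); try M=5. So M=5.
Step 5. [col 2: K + C ≡ M (mod 10)] column 2: given C=7, M=5, carry-in 0, and digits 2,4,5,7 already taken and all letters distinct, K+C≡M (mod 10) forces K=8 ⇒ K=8.
Step 6. [col 3: W + X ≡ R (mod 10)] several values work for R in column 3 (W + X ≡ R (mod 10), carry-in 1); try R=6. So R=6.
Step 7. [col 3: W + X ≡ R (mod 10)] column 3: given W=2, R=6, carry-in 1, and digits 2,4,5,6,7,8 already taken and all letters distinct, W+X≡R (mod 10) forces X=3, so X=3.
Step 8. [col 5: D + M ≡ R (mod 10)] column 5 reads D+M+carry(0)=R with M=5, R=6; with digits 2,3,4,5,6,7,8 already taken and all letters distinct, the only value for D is 1, so D=1.
Step 9. [col 6: R + X ≡ I (mod 10)] from column 6 (R=6, X=3, carry-in 0, digits 1,2,3,4,5,6,7,8 already taken and all letters distinct): I must equal 9, so I=9.

Answer: C=7, D=1, I=9, K=8, M=5, R=6, V=4, W=2, X=3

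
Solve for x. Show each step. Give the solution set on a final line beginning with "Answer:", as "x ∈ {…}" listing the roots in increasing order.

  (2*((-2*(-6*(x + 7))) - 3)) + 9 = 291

Step 1. [(2*((-2*(-6*(x + 7))) - 3)) + 9 = 291] peel the +9: subtract 9 from each side ⇒ sub: 2*((-2*(-6*(x + 7))) - 3) = 282.
Step 2. [2*((-2*(-6*(x + 7))) - 3) = 282] LHS = 2·(…); ÷2 both sides ⇒ div: (-2*(-6*(x + 7))) - 3 = 141.
Step 3. [(-2*(-6*(x + 7))) - 3 = 141] -3 is outermost — add 3 both sides ⇒ sub: -2*(-6*(x + 7)) = 144.
Step 4. [-2*(-6*(x + 7)) = 144] -2·(inner) — divide through by -2. So div: -6*(x + 7) = -72.
Step 5. [-6*(x + 7) = -72] -6 out front; divide by -6, so div: x + 7 = 12.
Step 6. [x + 7 = 12] subtract 7: x sits inside (… + 7). So sub: x = 5.

Answer: x ∈ {5}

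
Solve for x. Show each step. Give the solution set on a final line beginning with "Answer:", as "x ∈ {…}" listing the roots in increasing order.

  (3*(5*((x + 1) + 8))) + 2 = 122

Step 1. [(3*(5*((x + 1) + 8))) + 2 = 122] 2 comes off first (subtract 2). So sub: 3*(5*((x + 1) + 8)) = 120.
Step 2. [3*(5*((x + 1) + 8)) = 120] divide by the outer 3 ⇒ div: 5*((x + 1) + 8) = 40.
Step 3. [5*((x + 1) + 8) = 40] 5 out front; divide by 5 ⇒ div: (x + 1) + 8 = 8.
Step 4. [(x + 1) + 8 = 8] peel the +8: subtract 8 from each side, so sub: x + 1 = 0.
Step 5. [x + 1 = 0] peel the +1: subtract 1 from each side ⇒ sub: x = -1.

Answer: x ∈ {-1}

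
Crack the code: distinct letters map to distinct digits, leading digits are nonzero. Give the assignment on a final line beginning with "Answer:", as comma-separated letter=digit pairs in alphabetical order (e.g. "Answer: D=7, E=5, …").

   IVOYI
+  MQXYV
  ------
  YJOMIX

Step 1. [col 1: I + V ≡ X (mod 10)] several values work for V in column 1 (I + V ≡ X (mod 10), carry-in 0); try V=9, so V=9.
Step 2. [col 1: I + V ≡ X (mod 10)] X=2 is one option consistent with column 1 (I + V ≡ X (mod 10), carry-in 0) — take it, so X=2.
Step 3. [col 1: I + V ≡ X (mod 10)] from column 1 (V=9, X=2, carry-in 0, digits 2,9 already taken and all letters distinct): I must equal 3. So I=3.
Step 4. [col 2: Y + Y ≡ I (mod 10)] several values work for Y in column 2 (Y + Y ≡ I (mod 10), carry-in 1); try Y=1. So Y=1.
Step 5. [col 3: O + X ≡ M (mod 10)] O=4 is one option consistent with column 3 (O + X ≡ M (mod 10), carry-in 0) — take it ⇒ O=4.
Step 6. [col 3: O + X ≡ M (mod 10)] column 3: given O=4, X=2, carry-in 0, and digits 1,2,3,4,9 already taken and all letters distinct, O+X≡M (mod 10) forces M=6, so M=6.
Step 7. [col 4: V + Q ≡ O (mod 10)] from column 4 (V=9, O=4, carry-in 0, digits 1,2,3,4,6,9 already taken and all letters distinct): Q must equal 5, so Q=5.
Step 8. [col 5: I + M ≡ J (mod 10)] column 5: given I=3, M=6, carry-in 1, and digits 1,2,3,4,5,6,9 already taken and all letters distinct, I+M≡J (mod 10) forces J=0. So J=0.

Answer: I=3, J=0, M=6, O=4, Q=5, V=9, X=2, Y=1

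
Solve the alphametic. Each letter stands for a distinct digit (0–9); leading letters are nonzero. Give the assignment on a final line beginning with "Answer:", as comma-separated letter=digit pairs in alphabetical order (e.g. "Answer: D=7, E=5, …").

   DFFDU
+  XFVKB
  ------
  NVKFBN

Step 1. [col 1: U + B ≡ N (mod 10)] column 1 (U + B ≡ N (mod 10), carry-in 0) doesn't pin B yet; pick B=8 and continue, so B=8.
Step 2. [col 1: U + B ≡ N (mod 10)] column 1 (U + B ≡ N (mod 10), carry-in 0) doesn't pin U yet; pick U=3 and continue ⇒ U=3.
Step 3. [col 1: U + B ≡ N (mod 10)] in column 1 we have U+B≡N with carry-in 0; given U=3, B=8 and digits 3,8 already taken and all letters distinct, that pins N to 1. So N=1.
Step 4. [col 2: D + K ≡ B (mod 10)] no forcing yet in column 2 (carry-in 1); K=2 is free and consistent — try it ⇒ K=2.
Step 5. [col 2: D + K ≡ B (mod 10)] column 2: given K=2, B=8, carry-in 1, and digits 1,2,3,8 already taken and all letters distinct, D+K≡B (mod 10) forces D=5. So D=5.
Step 6. [col 3: F + V ≡ F (mod 10)] from column 3 (nothing yet, carry-in 0, digits 1,2,3,5,8 already taken and all letters distinct): V must equal 0, so V=0.
Step 7. [col 3: F + V ≡ F (mod 10)] column 3 (F + V ≡ F (mod 10), carry-in 0) doesn't pin F yet; pick F=6 and continue ⇒ F=6.
Step 8. [col 5: D + X ≡ V (mod 10)] column 5: given D=5, V=0, carry-in 1, and digits 0,1,2,3,5,6,8 already taken and all letters distinct, D+X≡V (mod 10) forces X=4, so X=4.

Answer: B=8, D=5, F=6, K=2, N=1, U=3, V=0, X=4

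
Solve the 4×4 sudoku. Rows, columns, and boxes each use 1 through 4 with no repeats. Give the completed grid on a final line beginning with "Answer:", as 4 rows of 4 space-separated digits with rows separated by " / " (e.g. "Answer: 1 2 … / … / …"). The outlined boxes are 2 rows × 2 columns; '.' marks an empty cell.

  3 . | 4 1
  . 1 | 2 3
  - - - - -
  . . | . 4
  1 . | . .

Step 1. [r4c2∈{2,3,4}] r4c2 is the only open cell in row 4 admitting 4, so r4c2=4.
Step 2. [r3c2∈{2,3}] r3c2 is the only open cell in col 2 admitting 3, so r3c2=3.
Step 3. [r4c4∈{2}] r4c4 has the single candidate 2. So r4c4=2.
Step 4. [r3c1∈{2}] r3c1's peers cover all but 2. So r3c1=2.
Step 5. [r4c3∈{3}] r4c3's peers cover all but 3. So r4c3=3.
Step 6. [r2c1∈{4}] nothing but 4 survives at r2c1 ⇒ r2c1=4.
Step 7. [r1c2∈{2}] r1c2 is down to just 2 ⇒ r1c2=2.
Step 8. [r3c3∈{1}] r3c3 is down to just 1. So r3c3=1.

Answer: 3 2 4 1 / 4 1 2 3 / 2 3 1 4 / 1 4 3 2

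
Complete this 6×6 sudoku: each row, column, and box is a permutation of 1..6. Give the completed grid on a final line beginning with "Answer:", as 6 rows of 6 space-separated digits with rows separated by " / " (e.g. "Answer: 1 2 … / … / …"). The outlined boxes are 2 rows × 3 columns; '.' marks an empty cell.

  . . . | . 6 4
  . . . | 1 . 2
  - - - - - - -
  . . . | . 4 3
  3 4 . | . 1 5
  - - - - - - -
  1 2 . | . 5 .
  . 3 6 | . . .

Step 1. [r4c3∈{2}] r4c3 has the single candidate 2, so r4c3=2.
Step 2. [r1c4∈{3,5}] col 4 places 5 nowhere but r1c4. So r1c4=5.
Step 3. [r6c1∈{4,5}] r6c1 is the only open cell in row 6 admitting 5, so r6c1=5.
Step 4. [r3c1∈{6}] only 6 remains possible at r3c1. So r3c1=6.
Step 5. [r1c3∈{1,3}] across row 1, 3 lands solely at r1c3, so r1c3=3.
Step 6. [r3c3∈{1,5}] 1 has one home in col 3: r3c3 ⇒ r3c3=1.
Step 7. [r5c3∈{4}] r5c3 has the single candidate 4. So r5c3=4.
Step 8. [r2c2∈{5,6}] 6 has one home in row 2: r2c2, so r2c2=6.
Step 9. [r6c5∈{2}] r6c5 has the single candidate 2. So r6c5=2.
Step 10. [r5c4∈{3,6}] r5c4 is the only open cell in row 5 admitting 3, so r5c4=3.
Step 11. [r2c1∈{4}] r2c1's peers cover all but 4 ⇒ r2c1=4.
Step 12. [r3c4∈{2}] r3c4 is down to just 2 ⇒ r3c4=2.
Step 13. [r1c2∈{1}] r1c2's peers cover all but 1. So r1c2=1.
Step 14. [r2c3∈{5}] nothing but 5 survives at r2c3 ⇒ r2c3=5.
Step 15. [r3c2∈{5}] only 5 remains possible at r3c2. So r3c2=5.
Step 16. [r1c1∈{2}] r1c1's peers cover all but 2 ⇒ r1c1=2.
Step 17. [r6c4∈{4}] only 4 remains possible at r6c4, so r6c4=4.
Step 18. [r6c6∈{1}] r6c6's peers cover all but 1 ⇒ r6c6=1.
Step 19. [r4c4∈{6}] r4c4's peers cover all but 6 ⇒ r4c4=6.
Step 20. [r5c6∈{6}] only 6 remains possible at r5c6. So r5c6=6.
Step 21. [r2c5∈{3}] r2c5's peers cover all but 3. So r2c5=3.

Answer: 2 1 3 5 6 4 / 4 6 5 1 3 2 / 6 5 1 2 4 3 / 3 4 2 6 1 5 / 1 2 4 3 5 6 / 5 3 6 4 2 1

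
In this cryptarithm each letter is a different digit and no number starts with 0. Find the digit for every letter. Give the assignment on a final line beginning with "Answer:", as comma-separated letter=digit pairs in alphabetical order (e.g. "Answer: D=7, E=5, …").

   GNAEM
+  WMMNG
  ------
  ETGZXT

Step 1. [col 1: M + G ≡ T (mod 10)] column 1 (M + G ≡ T (mod 10), carry-in 0) doesn't pin T yet; pick T=0 and continue ⇒ T=0.
Step 2. [col 1: M + G ≡ T (mod 10)] several values work for G in column 1 (M + G ≡ T (mod 10), carry-in 0); try G=2. So G=2.
Step 3. [E] adding two 5-digit numbers gives at most 5+1 digits, and here it does — E is that final carry and must be 1, so E=1.
Step 4. [col 1: M + G ≡ T (mod 10)] from column 1 (G=2, T=0, carry-in 0, digits 0,1,2 already taken and all letters distinct): M must equal 8 ⇒ M=8.
Step 5. [col 2: E + N ≡ X (mod 10)] several values work for N in column 2 (E + N ≡ X (mod 10), carry-in 1); try N=3. So N=3.
Step 6. [col 2: E + N ≡ X (mod 10)] from column 2 (E=1, N=3, carry-in 1, digits 0,1,2,3,8 already taken and all letters distinct): X must equal 5. So X=5.
Step 7. [col 3: A + M ≡ Z (mod 10)] no forcing yet in column 3 (carry-in 0); A=6 is free and consistent — try it. So A=6.
Step 8. [col 3: A + M ≡ Z (mod 10)] column 3: given A=6, M=8, carry-in 0, and digits 0,1,2,3,5,6,8 already taken and all letters distinct, A+M≡Z (mod 10) forces Z=4 ⇒ Z=4.
Step 9. [col 5: G + W ≡ T (mod 10)] in column 5 we have G+W≡T with carry-in 1; given G=2, T=0 and digits 0,1,2,3,4,5,6,8 already taken and all letters distinct, that pins W to 7 ⇒ W=7.

Answer: A=6, E=1, G=2, M=8, N=3, T=0, W=7, X=5, Z=4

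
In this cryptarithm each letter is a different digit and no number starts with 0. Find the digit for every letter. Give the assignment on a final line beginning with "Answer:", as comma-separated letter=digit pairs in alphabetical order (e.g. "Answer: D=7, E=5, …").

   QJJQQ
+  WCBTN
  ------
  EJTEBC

Step 1. [E] the sum has 6 digits but both addends have 5; that extra leading digit E is the final carry, namely 1 ⇒ E=1.
Step 2. [col 1: Q + N ≡ C (mod 10)] Q=7 is one option consistent with column 1 (Q + N ≡ C (mod 10), carry-in 0) — take it. So Q=7.
Step 3. [col 1: Q + N ≡ C (mod 10)] column 1 (Q + N ≡ C (mod 10), carry-in 0) doesn't pin N yet; pick N=9 and continue ⇒ N=9.
Step 4. [col 1: Q + N ≡ C (mod 10)] column 1 reads Q+N+carry(0)=C with Q=7, N=9; with digits 1,7,9 already taken and all letters distinct, the only value for C is 6, so C=6.
Step 5. [col 2: Q + T ≡ B (mod 10)] no forcing yet in column 2 (carry-in 1); T=0 is free and consistent — try it. So T=0.
Step 6. [col 2: Q + T ≡ B (mod 10)] column 2: given Q=7, T=0, carry-in 1, and digits 0,1,6,7,9 already taken and all letters distinct, Q+T≡B (mod 10) forces B=8. So B=8.
Step 7. [col 3: J + B ≡ E (mod 10)] in column 3 we have J+B≡E with carry-in 0; given B=8, E=1 and digits 0,1,6,7,8,9 already taken and all letters distinct, that pins J to 3 ⇒ J=3.
Step 8. [col 5: Q + W ≡ J (mod 10)] in column 5 we have Q+W≡J with carry-in 1; given Q=7, J=3 and digits 0,1,3,6,7,8,9 already taken and all letters distinct, that pins W to 5 ⇒ W=5.

Answer: B=8, C=6, E=1, J=3, N=9, Q=7, T=0, W=5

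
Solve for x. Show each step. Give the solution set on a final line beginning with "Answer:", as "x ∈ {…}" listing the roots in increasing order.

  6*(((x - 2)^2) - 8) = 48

Step 1. [6*(((x - 2)^2) - 8) = 48] 6 out front; divide by 6 ⇒ div: ((x - 2)^2) - 8 = 8.
Step 2. [((x - 2)^2) - 8 = 8] add 8: x sits inside (… - 8) ⇒ sub: (x - 2)^2 = 16.
Step 3. [(x - 2)^2 = 16] LHS squared, RHS 16 ≥ 0: apply √ (±). So sqrt: x - 2 = 4 or -4.
Step 4. [x - 2 = 4 or -4] add 2: x sits inside (… - 2) ⇒ sub: x = 6 or -2.

Answer: x ∈ {-2, 6}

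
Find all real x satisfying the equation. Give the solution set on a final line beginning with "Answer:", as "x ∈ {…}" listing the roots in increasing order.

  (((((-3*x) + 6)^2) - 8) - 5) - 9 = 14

Step 1. [(((((-3*x) + 6)^2) - 8) - 5) - 9 = 14] peel the -9: add 9 from each side. So sub: ((((-3*x) + 6)^2) - 8) - 5 = 23.
Step 2. [((((-3*x) + 6)^2) - 8) - 5 = 23] add 5: x sits inside (… - 5). So sub: (((-3*x) + 6)^2) - 8 = 28.
Step 3. [(((-3*x) + 6)^2) - 8 = 28] peel the -8: add 8 from each side ⇒ sub: ((-3*x) + 6)^2 = 36.
Step 4. [((-3*x) + 6)^2 = 36] 36 ≥ 0, LHS is (·)² — take ±√, so sqrt: (-3*x) + 6 = 6 or -6.
Step 5. [(-3*x) + 6 = 6 or -6] peel the +6: subtract 6 from each side, so sub: -3*x = 0 or -12.
Step 6. [-3*x = 0 or -12] -3·(inner) — divide through by -3, so div: x = 0 or 4.

Answer: x ∈ {0, 4}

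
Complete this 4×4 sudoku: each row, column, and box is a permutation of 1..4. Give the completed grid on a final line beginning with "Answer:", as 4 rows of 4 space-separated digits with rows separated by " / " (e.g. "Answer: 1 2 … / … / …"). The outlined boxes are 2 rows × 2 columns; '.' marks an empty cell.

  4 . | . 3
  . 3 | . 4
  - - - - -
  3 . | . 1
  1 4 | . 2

Step 1. [r1c2∈{1,2}] col 2 places 1 nowhere but r1c2 ⇒ r1c2=1.
Step 2. [r2c1∈{2}] only 2 remains possible at r2c1 ⇒ r2c1=2.
Step 3. [r3c2∈{2}] only 2 remains possible at r3c2. So r3c2=2.
Step 4. [r1c3∈{2}] nothing but 2 survives at r1c3, so r1c3=2.
Step 5. [r3c3∈{4}] nothing but 4 survives at r3c3, so r3c3=4.
Step 6. [r2c3∈{1}] r2c3 is down to just 1 ⇒ r2c3=1.
Step 7. [r4c3∈{3}] only 3 remains possible at r4c3, so r4c3=3.

Answer: 4 1 2 3 / 2 3 1 4 / 3 2 4 1 / 1 4 3 2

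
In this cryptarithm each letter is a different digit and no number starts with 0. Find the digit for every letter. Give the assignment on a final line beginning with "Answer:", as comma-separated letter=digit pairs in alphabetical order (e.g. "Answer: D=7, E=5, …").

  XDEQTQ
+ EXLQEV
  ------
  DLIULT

Step 1. [col 1: Q + V ≡ T (mod 10)] V=6 is one option consistent with column 1 (Q + V ≡ T (mod 10), carry-in 0) — take it ⇒ V=6.
Step 2. [col 1: Q + V ≡ T (mod 10)] Q=4 is one option consistent with column 1 (Q + V ≡ T (mod 10), carry-in 0) — take it, so Q=4.
Step 3. [col 1: Q + V ≡ T (mod 10)] from column 1 (Q=4, V=6, carry-in 0, digits 4,6 already taken and all letters distinct): T must equal 0 ⇒ T=0.
Step 4. [col 2: T + E ≡ L (mod 10)] several values work for L in column 2 (T + E ≡ L (mod 10), carry-in 1); try L=2. So L=2.
Step 5. [col 2: T + E ≡ L (mod 10)] column 2: given T=0, L=2, carry-in 1, and digits 0,2,4,6 already taken and all letters distinct, T+E≡L (mod 10) forces E=1 ⇒ E=1.
Step 6. [col 3: Q + Q ≡ U (mod 10)] from column 3 (Q=4, carry-in 0, digits 0,1,2,4,6 already taken and all letters distinct): U must equal 8. So U=8.
Step 7. [col 4: E + L ≡ I (mod 10)] column 4: given E=1, L=2, carry-in 0, and digits 0,1,2,4,6,8 already taken and all letters distinct, E+L≡I (mod 10) forces I=3. So I=3.
Step 8. [col 5: D + X ≡ L (mod 10)] D=7 is one option consistent with column 5 (D + X ≡ L (mod 10), carry-in 0) — take it ⇒ D=7.
Step 9. [col 5: D + X ≡ L (mod 10)] in column 5 we have D+X≡L with carry-in 0; given D=7, L=2 and digits 0,1,2,3,4,6,7,8 already taken and all letters distinct, that pins X to 5 ⇒ X=5.

Answer: D=7, E=1, I=3, L=2, Q=4, T=0, U=8, V=6, X=5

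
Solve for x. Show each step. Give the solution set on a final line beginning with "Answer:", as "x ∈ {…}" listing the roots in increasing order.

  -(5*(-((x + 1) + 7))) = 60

Step 1. [-(5*(-((x + 1) + 7))) = 60] LHS negated; negate both sides, so neg: 5*(-((x + 1) + 7)) = -60.
Step 2. [5*(-((x + 1) + 7)) = -60] divide by the outer 5 ⇒ div: -((x + 1) + 7) = -12.
Step 3. [-((x + 1) + 7) = -12] leading − — multiply by −1. So neg: (x + 1) + 7 = 12.
Step 4. [(x + 1) + 7 = 12] +7 is outermost — subtract 7 both sides ⇒ sub: x + 1 = 5.
Step 5. [x + 1 = 5] +1 is outermost — subtract 1 both sides. So sub: x = 4.

Answer: x ∈ {4}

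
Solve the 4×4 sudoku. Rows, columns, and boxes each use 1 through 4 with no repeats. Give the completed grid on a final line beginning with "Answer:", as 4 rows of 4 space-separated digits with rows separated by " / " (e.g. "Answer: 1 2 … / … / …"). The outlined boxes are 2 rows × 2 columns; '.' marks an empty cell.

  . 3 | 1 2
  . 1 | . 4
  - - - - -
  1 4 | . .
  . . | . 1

Step 1. [r4c1∈{2,3}] col 1 places 3 nowhere but r4c1 ⇒ r4c1=3.
Step 2. [r3c3∈{2,3}] in row 3, 2 fits only at r3c3 ⇒ r3c3=2.
Step 3. [r1c1∈{4}] only 4 remains possible at r1c1 ⇒ r1c1=4.
Step 4. [r4c3∈{4}] r4c3 is down to just 4 ⇒ r4c3=4.
Step 5. [r2c3∈{3}] only 3 remains possible at r2c3, so r2c3=3.
Step 6. [r2c1∈{2}] r2c1 has the single candidate 2 ⇒ r2c1=2.
Step 7. [r3c4∈{3}] only 3 remains possible at r3c4, so r3c4=3.
Step 8. [r4c2∈{2}] r4c2 has the single candidate 2. So r4c2=2.

Answer: 4 3 1 2 / 2 1 3 4 / 1 4 2 3 / 3 2 4 1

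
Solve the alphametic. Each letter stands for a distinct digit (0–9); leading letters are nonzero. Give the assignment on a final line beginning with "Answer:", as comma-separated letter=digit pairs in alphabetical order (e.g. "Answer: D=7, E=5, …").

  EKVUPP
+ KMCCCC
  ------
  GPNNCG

Step 1. [col 1: P + C ≡ G (mod 10)] no forcing yet in column 1 (carry-in 0); G=6 is free and consistent — try it ⇒ G=6.
Step 2. [col 1: P + C ≡ G (mod 10)] C=7 is one option consistent with column 1 (P + C ≡ G (mod 10), carry-in 0) — take it ⇒ C=7.
Step 3. [col 1: P + C ≡ G (mod 10)] column 1 reads P+C+carry(0)=G with C=7, G=6; with digits 6,7 already taken and all letters distinct, the only value for P is 9. So P=9.
Step 4. [col 3: U + C ≡ N (mod 10)] U=0 is one option consistent with column 3 (U + C ≡ N (mod 10), carry-in 1) — take it, so U=0.
Step 5. [col 3: U + C ≡ N (mod 10)] column 3: given U=0, C=7, carry-in 1, and digits 0,6,7,9 already taken and all letters distinct, U+C≡N (mod 10) forces N=8. So N=8.
Step 6. [col 4: V + C ≡ N (mod 10)] column 4 reads V+C+carry(0)=N with C=7, N=8; with digits 0,6,7,8,9 already taken and all letters distinct, the only value for V is 1, so V=1.
Step 7. [col 5: K + M ≡ P (mod 10)] several values work for M in column 5 (K + M ≡ P (mod 10), carry-in 0); try M=5, so M=5.
Step 8. [col 5: K + M ≡ P (mod 10)] in column 5 we have K+M≡P with carry-in 0; given M=5, P=9 and digits 0,1,5,6,7,8,9 already taken and all letters distinct, that pins K to 4, so K=4.
Step 9. [col 6: E + K ≡ G (mod 10)] in column 6 we have E+K≡G with carry-in 0; given K=4, G=6 and digits 0,1,4,5,6,7,8,9 already taken and all letters distinct, that pins E to 2, so E=2.

Answer: C=7, E=2, G=6, K=4, M=5, N=8, P=9, U=0, V=1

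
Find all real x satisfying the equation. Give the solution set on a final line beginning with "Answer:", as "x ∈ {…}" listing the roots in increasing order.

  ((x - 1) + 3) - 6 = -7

Step 1. [((x - 1) + 3) - 6 = -7] the outer -6 inverts by adding 6. So sub: (x - 1) + 3 = -1.
Step 2. [(x - 1) + 3 = -1] 3 comes off first (subtract 3). So sub: x - 1 = -4.
Step 3. [x - 1 = -4] add 1: x sits inside (… - 1), so sub: x = -3.

Answer: x ∈ {-3}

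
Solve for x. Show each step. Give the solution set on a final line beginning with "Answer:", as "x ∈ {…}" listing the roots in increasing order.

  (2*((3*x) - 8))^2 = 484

Step 1. [(2*((3*x) - 8))^2 = 484] √ both sides: 484 ≥ 0 gives two branches, so sqrt: 2*((3*x) - 8) = 22 or -22.
Step 2. [2*((3*x) - 8) = 22 or -22] 2 out front; divide by 2 ⇒ div: (3*x) - 8 = 11 or -11.
Step 3. [(3*x) - 8 = 11 or -11] peel the -8: add 8 from each side ⇒ sub: 3*x = 19 or -3.
Step 4. [3*x = 19 or -3] 3·(inner) — divide through by 3. So div: x = 19/3 or -1.

Answer: x ∈ {-1, 19/3}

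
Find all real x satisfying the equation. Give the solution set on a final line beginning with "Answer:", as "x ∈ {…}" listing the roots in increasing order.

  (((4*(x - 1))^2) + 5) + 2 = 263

Step 1. [(((4*(x - 1))^2) + 5) + 2 = 263] 2 comes off first (subtract 2) ⇒ sub: ((4*(x - 1))^2) + 5 = 261.
Step 2. [((4*(x - 1))^2) + 5 = 261] +5 is outermost — subtract 5 both sides ⇒ sub: (4*(x - 1))^2 = 256.
Step 3. [(4*(x - 1))^2 = 256] √ both sides: 256 ≥ 0 gives two branches. So sqrt: 4*(x - 1) = 16 or -16.
Step 4. [4*(x - 1) = 16 or -16] divide by the outer 4 ⇒ div: x - 1 = 4 or -4.
Step 5. [x - 1 = 4 or -4] 1 comes off first (add 1). So sub: x = 5 or -3.

Answer: x ∈ {-3, 5}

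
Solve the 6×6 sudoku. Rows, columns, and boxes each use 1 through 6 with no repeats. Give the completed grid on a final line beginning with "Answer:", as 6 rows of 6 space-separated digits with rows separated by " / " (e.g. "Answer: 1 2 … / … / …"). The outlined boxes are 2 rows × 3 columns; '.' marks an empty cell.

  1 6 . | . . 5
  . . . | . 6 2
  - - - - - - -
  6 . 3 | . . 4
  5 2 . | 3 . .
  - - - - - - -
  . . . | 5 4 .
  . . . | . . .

Step 1. [r4c5∈{1}] r4c5 has the single candidate 1 ⇒ r4c5=1.
Step 2. [r6c4∈{1,2,6}] col 4 places 6 nowhere but r6c4. So r6c4=6.
Step 3. [r6c5∈{2,3}] box 6 places 2 nowhere but r6c5 ⇒ r6c5=2.
Step 4. [r4c3∈{4}] only 4 remains possible at r4c3. So r4c3=4.
Step 5. [r5c3∈{1,2,6}] in row 5, 6 fits only at r5c3, so r5c3=6.
Step 6. [r6c3∈{1,5}] col 3 places 1 nowhere but r6c3, so r6c3=1.
Step 7. [r5c2∈{3}] r5c2 is down to just 3. So r5c2=3.
Step 8. [r6c2∈{4,5}] r6c2 is the only open cell in row 6 admitting 5, so r6c2=5.
Step 9. [r2c2∈{4}] only 4 remains possible at r2c2, so r2c2=4.
Step 10. [r6c6∈{3}] only 3 remains possible at r6c6. So r6c6=3.
Step 11. [r2c3∈{5}] only 5 remains possible at r2c3. So r2c3=5.
Step 12. [r1c4∈{4}] only 4 remains possible at r1c4. So r1c4=4.
Step 13. [r3c5∈{5}] only 5 remains possible at r3c5. So r3c5=5.
Step 14. [r1c3∈{2}] r1c3 is down to just 2 ⇒ r1c3=2.
Step 15. [r3c2∈{1}] r3c2 has the single candidate 1 ⇒ r3c2=1.
Step 16. [r3c4∈{2}] r3c4 is down to just 2, so r3c4=2.
Step 17. [r4c6∈{6}] r4c6 is down to just 6, so r4c6=6.
Step 18. [r1c5∈{3}] r1c5's peers cover all but 3 ⇒ r1c5=3.
Step 19. [r5c1∈{2}] r5c1's peers cover all but 2. So r5c1=2.
Step 20. [r6c1∈{4}] r6c1's peers cover all but 4 ⇒ r6c1=4.
Step 21. [r2c4∈{1}] only 1 remains possible at r2c4. So r2c4=1.
Step 22. [r5c6∈{1}] only 1 remains possible at r5c6, so r5c6=1.
Step 23. [r2c1∈{3}] nothing but 3 survives at r2c1 ⇒ r2c1=3.

Answer: 1 6 2 4 3 5 / 3 4 5 1 6 2 / 6 1 3 2 5 4 / 5 2 4 3 1 6 / 2 3 6 5 4 1 / 4 5 1 6 2 3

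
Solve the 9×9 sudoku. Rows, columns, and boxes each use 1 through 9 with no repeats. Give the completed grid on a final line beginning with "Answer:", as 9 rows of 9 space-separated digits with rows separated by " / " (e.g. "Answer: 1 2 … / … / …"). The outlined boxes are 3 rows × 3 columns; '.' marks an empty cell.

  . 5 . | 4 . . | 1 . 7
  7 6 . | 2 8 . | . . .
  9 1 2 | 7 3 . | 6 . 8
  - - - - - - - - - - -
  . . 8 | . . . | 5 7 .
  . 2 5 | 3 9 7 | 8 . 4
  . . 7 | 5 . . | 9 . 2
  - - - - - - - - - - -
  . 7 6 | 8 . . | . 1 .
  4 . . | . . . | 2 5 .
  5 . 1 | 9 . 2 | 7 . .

Step 1. [r4c9∈{1,3,6}] 1 has one home in col 9: r4c9. So r4c9=1.
Step 2. [r6c8∈{3,6}] r6c8 is the only open cell in box 6 admitting 3 ⇒ r6c8=3.
Step 3. [r4c4∈{6}] nothing but 6 survives at r4c4, so r4c4=6.
Step 4. [r4c6∈{4}] r4c6's peers cover all but 4. So r4c6=4.
Step 5. [r2c6∈{1,5,9}] in row 2, 1 fits only at r2c6 ⇒ r2c6=1.
Step 6. [r7c9∈{3,9}] r7c9 is the only open cell in row 7 admitting 9. So r7c9=9.
Step 7. [r9c8∈{4,6,8}] in col 8, 8 fits only at r9c8 ⇒ r9c8=8.
Step 8. [r9c2∈{3}] r9c2's peers cover all but 3, so r9c2=3.
Step 9. [r7c7∈{3,4}] box 9 places 4 nowhere but r7c7 ⇒ r7c7=4.
Step 10. [r1c5∈{6}] r1c5 has the single candidate 6, so r1c5=6.
Step 11. [r8c9∈{3,6}] 3 has one home in box 9: r8c9. So r8c9=3.
Step 12. [r2c8∈{4,9}] across row 2, 9 lands solely at r2c8, so r2c8=9.
Step 13. [r5c1∈{1,6}] 1 has one home in row 5: r5c1. So r5c1=1.
Step 14. [r1c3∈{3}] nothing but 3 survives at r1c3. So r1c3=3.
Step 15. [r6c5∈{1}] r6c5 is down to just 1, so r6c5=1.
Step 16. [r7c6∈{3,5}] row 7 places 3 nowhere but r7c6, so r7c6=3.
Step 17. [r8c2∈{8,9}] r8c2 is the only open cell in row 8 admitting 8, so r8c2=8.
Step 18. [r8c6∈{6}] r8c6 is down to just 6. So r8c6=6.
Step 19. [r5c8∈{6}] nothing but 6 survives at r5c8 ⇒ r5c8=6.
Step 20. [r9c5∈{4}] r9c5 has the single candidate 4, so r9c5=4.
Step 21. [r7c1∈{2}] only 2 remains possible at r7c1. So r7c1=2.
Step 22. [r8c3∈{9}] only 9 remains possible at r8c3. So r8c3=9.
Step 23. [r4c1∈{3}] r4c1 has the single candidate 3 ⇒ r4c1=3.
Step 24. [r4c2∈{9}] r4c2's peers cover all but 9 ⇒ r4c2=9.
Step 25. [r1c1∈{8}] r1c1 has the single candidate 8, so r1c1=8.
Step 26. [r3c6∈{5}] r3c6 has the single candidate 5. So r3c6=5.
Step 27. [r6c1∈{6}] r6c1's peers cover all but 6, so r6c1=6.
Step 28. [r9c9∈{6}] only 6 remains possible at r9c9. So r9c9=6.
Step 29. [r8c5∈{7}] r8c5 is down to just 7. So r8c5=7.
Step 30. [r2c7∈{3}] only 3 remains possible at r2c7, so r2c7=3.
Step 31. [r4c5∈{2}] r4c5's peers cover all but 2. So r4c5=2.
Step 32. [r8c4∈{1}] r8c4 has the single candidate 1, so r8c4=1.
Step 33. [r7c5∈{5}] r7c5's peers cover all but 5 ⇒ r7c5=5.
Step 34. [r2c3∈{4}] only 4 remains possible at r2c3, so r2c3=4.
Step 35. [r2c9∈{5}] r2c9 is down to just 5. So r2c9=5.
Step 36. [r6c6∈{8}] nothing but 8 survives at r6c6. So r6c6=8.
Step 37. [r1c8∈{2}] only 2 remains possible at r1c8. So r1c8=2.
Step 38. [r3c8∈{4}] r3c8's peers cover all but 4 ⇒ r3c8=4.
Step 39. [r1c6∈{9}] r1c6 is down to just 9, so r1c6=9.
Step 40. [r6c2∈{4}] r6c2 is down to just 4, so r6c2=4.

Answer: 8 5 3 4 6 9 1 2 7 / 7 6 4 2 8 1 3 9 5 / 9 1 2 7 3 5 6 4 8 / 3 9 8 6 2 4 5 7 1 / 1 2 5 3 9 7 8 6 4 / 6 4 7 5 1 8 9 3 2 / 2 7 6 8 5 3 4 1 9 / 4 8 9 1 7 6 2 5 3 / 5 3 1 9 4 2 7 8 6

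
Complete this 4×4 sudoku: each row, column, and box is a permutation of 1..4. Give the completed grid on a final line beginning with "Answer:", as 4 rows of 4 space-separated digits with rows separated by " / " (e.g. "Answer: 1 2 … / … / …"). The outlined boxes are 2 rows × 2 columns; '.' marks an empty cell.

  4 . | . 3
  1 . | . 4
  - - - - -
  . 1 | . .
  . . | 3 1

Step 1. [r1c2∈{2}] r1c2's peers cover all but 2 ⇒ r1c2=2.
Step 2. [r3c4∈{2}] r3c4 has the single candidate 2, so r3c4=2.
Step 3. [r1c3∈{1}] nothing but 1 survives at r1c3 ⇒ r1c3=1.
Step 4. [r4c1∈{2}] r4c1 is down to just 2, so r4c1=2.
Step 5. [r3c3∈{4}] r3c3's peers cover all but 4, so r3c3=4.
Step 6. [r3c1∈{3}] r3c1's peers cover all but 3 ⇒ r3c1=3.
Step 7. [r2c2∈{3}] r2c2 has the single candidate 3. So r2c2=3.
Step 8. [r4c2∈{4}] nothing but 4 survives at r4c2. So r4c2=4.
Step 9. [r2c3∈{2}] nothing but 2 survives at r2c3 ⇒ r2c3=2.

Answer: 4 2 1 3 / 1 3 2 4 / 3 1 4 2 / 2 4 3 1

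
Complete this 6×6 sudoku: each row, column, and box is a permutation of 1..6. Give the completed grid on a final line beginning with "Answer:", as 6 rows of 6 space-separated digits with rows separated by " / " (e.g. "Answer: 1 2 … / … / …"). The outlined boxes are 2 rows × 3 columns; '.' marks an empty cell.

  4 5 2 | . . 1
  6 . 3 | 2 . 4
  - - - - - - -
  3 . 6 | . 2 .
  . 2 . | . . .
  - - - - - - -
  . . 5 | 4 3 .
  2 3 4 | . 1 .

Step 1. [r3c6∈{5}] r3c6's peers cover all but 5, so r3c6=5.
Step 2. [r6c6∈{6}] nothing but 6 survives at r6c6 ⇒ r6c6=6.
Step 3. [r4c3∈{1}] r4c3 is down to just 1, so r4c3=1.
Step 4. [r1c4∈{3,6}] r1c4 is the only open cell in row 1 admitting 3 ⇒ r1c4=3.
Step 5. [r2c2∈{1}] nothing but 1 survives at r2c2. So r2c2=1.
Step 6. [r4c4∈{6}] r4c4 has the single candidate 6 ⇒ r4c4=6.
Step 7. [r1c5∈{6}] r1c5 is down to just 6 ⇒ r1c5=6.
Step 8. [r5c6∈{2}] only 2 remains possible at r5c6, so r5c6=2.
Step 9. [r5c1∈{1}] r5c1's peers cover all but 1. So r5c1=1.
Step 10. [r3c4∈{1}] r3c4's peers cover all but 1 ⇒ r3c4=1.
Step 11. [r4c6∈{3}] r4c6's peers cover all but 3. So r4c6=3.
Step 12. [r4c1∈{5}] nothing but 5 survives at r4c1 ⇒ r4c1=5.
Step 13. [r3c2∈{4}] r3c2 is down to just 4, so r3c2=4.
Step 14. [r5c2∈{6}] nothing but 6 survives at r5c2 ⇒ r5c2=6.
Step 15. [r4c5∈{4}] r4c5's peers cover all but 4. So r4c5=4.
Step 16. [r6c4∈{5}] r6c4 has the single candidate 5, so r6c4=5.
Step 17. [r2c5∈{5}] r2c5's peers cover all but 5 ⇒ r2c5=5.

Answer: 4 5 2 3 6 1 / 6 1 3 2 5 4 / 3 4 6 1 2 5 / 5 2 1 6 4 3 / 1 6 5 4 3 2 / 2 3 4 5 1 6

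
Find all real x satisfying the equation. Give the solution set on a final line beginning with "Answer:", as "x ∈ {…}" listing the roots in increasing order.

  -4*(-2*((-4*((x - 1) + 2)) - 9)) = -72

Step 1. [-4*(-2*((-4*((x - 1) + 2)) - 9)) = -72] leading coefficient -4: divide by -4, so div: -2*((-4*((x - 1) + 2)) - 9) = 18.
Step 2. [-2*((-4*((x - 1) + 2)) - 9) = 18] leading coefficient -2: divide by -2 ⇒ div: (-4*((x - 1) + 2)) - 9 = -9.
Step 3. [(-4*((x - 1) + 2)) - 9 = -9] add 9: x sits inside (… - 9) ⇒ sub: -4*((x - 1) + 2) = 0.
Step 4. [-4*((x - 1) + 2) = 0] -4 out front; divide by -4, so div: (x - 1) + 2 = 0.
Step 5. [(x - 1) + 2 = 0] subtract 2: x sits inside (… + 2) ⇒ sub: x - 1 = -2.
Step 6. [x - 1 = -2] peel the -1: add 1 from each side, so sub: x = -1.

Answer: x ∈ {-1}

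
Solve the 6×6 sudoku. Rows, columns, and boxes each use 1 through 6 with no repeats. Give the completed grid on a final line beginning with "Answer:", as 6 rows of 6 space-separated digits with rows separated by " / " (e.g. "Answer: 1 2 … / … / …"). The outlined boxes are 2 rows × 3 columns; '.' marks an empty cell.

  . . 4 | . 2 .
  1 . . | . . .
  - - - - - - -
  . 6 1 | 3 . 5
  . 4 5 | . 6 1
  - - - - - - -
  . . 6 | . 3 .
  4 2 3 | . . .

Step 1. [r1c1∈{3,5,6}] 6 has one home in col 1: r1c1, so r1c1=6.
Step 2. [r6c5∈{1,5}] r6c5 is the only open cell in col 5 admitting 1, so r6c5=1.
Step 3. [r2c5∈{4,5}] in col 5, 5 fits only at r2c5, so r2c5=5.
Step 4. [r6c4∈{5,6}] 5 has one home in row 6: r6c4 ⇒ r6c4=5.
Step 5. [r1c2∈{3,5}] in row 1, 5 fits only at r1c2, so r1c2=5.
Step 6. [r4c4∈{2}] r4c4's peers cover all but 2, so r4c4=2.
Step 7. [r5c4∈{4}] nothing but 4 survives at r5c4, so r5c4=4.
Step 8. [r2c6∈{3,4,6}] across row 2, 4 lands solely at r2c6, so r2c6=4.
Step 9. [r5c1∈{5}] nothing but 5 survives at r5c1, so r5c1=5.
Step 10. [r1c4∈{1}] only 1 remains possible at r1c4, so r1c4=1.
Step 11. [r3c1∈{2}] r3c1 has the single candidate 2, so r3c1=2.
Step 12. [r5c2∈{1}] only 1 remains possible at r5c2 ⇒ r5c2=1.
Step 13. [r1c6∈{3}] only 3 remains possible at r1c6 ⇒ r1c6=3.
Step 14. [r2c2∈{3}] r2c2 has the single candidate 3. So r2c2=3.
Step 15. [r5c6∈{2}] r5c6 is down to just 2 ⇒ r5c6=2.
Step 16. [r6c6∈{6}] only 6 remains possible at r6c6, so r6c6=6.
Step 17. [r3c5∈{4}] r3c5's peers cover all but 4 ⇒ r3c5=4.
Step 18. [r4c1∈{3}] r4c1 is down to just 3 ⇒ r4c1=3.
Step 19. [r2c4∈{6}] r2c4 is down to just 6 ⇒ r2c4=6.
Step 20. [r2c3∈{2}] only 2 remains possible at r2c3. So r2c3=2.

Answer: 6 5 4 1 2 3 / 1 3 2 6 5 4 / 2 6 1 3 4 5 / 3 4 5 2 6 1 / 5 1 6 4 3 2 / 4 2 3 5 1 6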